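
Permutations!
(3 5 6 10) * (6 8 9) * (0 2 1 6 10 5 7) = (0 2 1 6 5 8 9 10 3 7) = [2, 6, 1, 7, 4, 8, 5, 0, 9, 10, 3]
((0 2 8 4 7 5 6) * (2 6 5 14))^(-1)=(0 6)(2 14 7 4 8)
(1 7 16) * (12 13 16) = (1 7 12 13 16) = [0, 7, 2, 3, 4, 5, 6, 12, 8, 9, 10, 11, 13, 16, 14, 15, 1]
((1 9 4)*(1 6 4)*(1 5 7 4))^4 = ((1 9 5 7 4 6))^4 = (1 4 5)(6 7 9)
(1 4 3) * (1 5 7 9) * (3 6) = [0, 4, 2, 5, 6, 7, 3, 9, 8, 1] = (1 4 6 3 5 7 9)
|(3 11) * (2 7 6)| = |(2 7 6)(3 11)| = 6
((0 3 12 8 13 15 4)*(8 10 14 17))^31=((0 3 12 10 14 17 8 13 15 4))^31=(0 3 12 10 14 17 8 13 15 4)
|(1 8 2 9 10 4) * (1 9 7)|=12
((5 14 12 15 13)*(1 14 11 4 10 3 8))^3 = (1 15 11 3 14 13 4 8 12 5 10)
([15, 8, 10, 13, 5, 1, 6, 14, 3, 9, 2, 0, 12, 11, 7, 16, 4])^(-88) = (0 16 5 8 13)(1 3 11 15 4)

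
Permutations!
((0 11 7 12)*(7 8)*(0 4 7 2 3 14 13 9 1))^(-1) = (0 1 9 13 14 3 2 8 11)(4 12 7) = ((0 11 8 2 3 14 13 9 1)(4 7 12))^(-1)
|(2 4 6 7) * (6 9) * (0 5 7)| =|(0 5 7 2 4 9 6)| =7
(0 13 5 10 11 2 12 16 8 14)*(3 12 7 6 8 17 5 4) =(0 13 4 3 12 16 17 5 10 11 2 7 6 8 14) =[13, 1, 7, 12, 3, 10, 8, 6, 14, 9, 11, 2, 16, 4, 0, 15, 17, 5]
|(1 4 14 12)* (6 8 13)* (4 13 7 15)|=9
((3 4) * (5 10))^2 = (10) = ((3 4)(5 10))^2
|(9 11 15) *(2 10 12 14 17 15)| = 8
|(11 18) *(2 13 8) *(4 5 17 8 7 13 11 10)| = |(2 11 18 10 4 5 17 8)(7 13)| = 8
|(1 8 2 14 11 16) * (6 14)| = 7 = |(1 8 2 6 14 11 16)|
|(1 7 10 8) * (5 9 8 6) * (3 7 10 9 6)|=|(1 10 3 7 9 8)(5 6)|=6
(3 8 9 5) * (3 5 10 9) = (3 8)(9 10) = [0, 1, 2, 8, 4, 5, 6, 7, 3, 10, 9]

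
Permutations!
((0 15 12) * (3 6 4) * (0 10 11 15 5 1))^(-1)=(0 1 5)(3 4 6)(10 12 15 11)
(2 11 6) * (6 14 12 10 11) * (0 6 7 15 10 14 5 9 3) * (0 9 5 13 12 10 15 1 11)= (15)(0 6 2 7 1 11 13 12 14 10)(3 9)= [6, 11, 7, 9, 4, 5, 2, 1, 8, 3, 0, 13, 14, 12, 10, 15]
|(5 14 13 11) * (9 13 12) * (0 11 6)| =8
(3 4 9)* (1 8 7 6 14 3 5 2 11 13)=(1 8 7 6 14 3 4 9 5 2 11 13)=[0, 8, 11, 4, 9, 2, 14, 6, 7, 5, 10, 13, 12, 1, 3]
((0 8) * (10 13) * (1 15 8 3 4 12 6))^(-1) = ((0 3 4 12 6 1 15 8)(10 13))^(-1) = (0 8 15 1 6 12 4 3)(10 13)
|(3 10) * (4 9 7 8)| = |(3 10)(4 9 7 8)| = 4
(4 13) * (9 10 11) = (4 13)(9 10 11) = [0, 1, 2, 3, 13, 5, 6, 7, 8, 10, 11, 9, 12, 4]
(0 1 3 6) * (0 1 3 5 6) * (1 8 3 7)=(0 7 1 5 6 8 3)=[7, 5, 2, 0, 4, 6, 8, 1, 3]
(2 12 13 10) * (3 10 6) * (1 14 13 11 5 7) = (1 14 13 6 3 10 2 12 11 5 7) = [0, 14, 12, 10, 4, 7, 3, 1, 8, 9, 2, 5, 11, 6, 13]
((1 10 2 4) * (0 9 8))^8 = ((0 9 8)(1 10 2 4))^8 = (10)(0 8 9)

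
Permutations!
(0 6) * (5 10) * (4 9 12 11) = (0 6)(4 9 12 11)(5 10) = [6, 1, 2, 3, 9, 10, 0, 7, 8, 12, 5, 4, 11]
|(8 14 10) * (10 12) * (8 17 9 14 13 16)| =|(8 13 16)(9 14 12 10 17)| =15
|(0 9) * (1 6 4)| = 6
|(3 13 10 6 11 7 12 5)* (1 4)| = |(1 4)(3 13 10 6 11 7 12 5)| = 8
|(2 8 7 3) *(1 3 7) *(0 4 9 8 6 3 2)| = |(0 4 9 8 1 2 6 3)| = 8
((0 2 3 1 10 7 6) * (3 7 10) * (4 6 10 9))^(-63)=(10)(1 3)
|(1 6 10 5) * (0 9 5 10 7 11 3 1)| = |(0 9 5)(1 6 7 11 3)| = 15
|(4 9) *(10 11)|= 2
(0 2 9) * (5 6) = (0 2 9)(5 6) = [2, 1, 9, 3, 4, 6, 5, 7, 8, 0]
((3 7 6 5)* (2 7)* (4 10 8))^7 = ((2 7 6 5 3)(4 10 8))^7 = (2 6 3 7 5)(4 10 8)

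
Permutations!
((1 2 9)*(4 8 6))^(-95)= (1 2 9)(4 8 6)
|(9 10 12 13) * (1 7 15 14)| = |(1 7 15 14)(9 10 12 13)| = 4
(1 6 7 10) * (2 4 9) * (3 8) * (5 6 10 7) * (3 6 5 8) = (1 10)(2 4 9)(6 8) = [0, 10, 4, 3, 9, 5, 8, 7, 6, 2, 1]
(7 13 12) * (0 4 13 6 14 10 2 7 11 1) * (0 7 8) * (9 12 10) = (0 4 13 10 2 8)(1 7 6 14 9 12 11) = [4, 7, 8, 3, 13, 5, 14, 6, 0, 12, 2, 1, 11, 10, 9]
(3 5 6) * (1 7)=(1 7)(3 5 6)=[0, 7, 2, 5, 4, 6, 3, 1]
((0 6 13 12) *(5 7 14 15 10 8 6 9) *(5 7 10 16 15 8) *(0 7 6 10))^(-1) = ((0 9 6 13 12 7 14 8 10 5)(15 16))^(-1) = (0 5 10 8 14 7 12 13 6 9)(15 16)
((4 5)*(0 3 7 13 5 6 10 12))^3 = ((0 3 7 13 5 4 6 10 12))^3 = (0 13 6)(3 5 10)(4 12 7)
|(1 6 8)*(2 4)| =6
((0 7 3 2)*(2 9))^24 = ((0 7 3 9 2))^24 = (0 2 9 3 7)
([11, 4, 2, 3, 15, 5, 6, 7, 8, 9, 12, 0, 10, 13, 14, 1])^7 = [11, 4, 2, 3, 15, 5, 6, 7, 8, 9, 12, 0, 10, 13, 14, 1]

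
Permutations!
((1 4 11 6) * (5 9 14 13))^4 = ((1 4 11 6)(5 9 14 13))^4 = (14)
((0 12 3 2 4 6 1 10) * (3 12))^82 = (12)(0 1 4 3 10 6 2)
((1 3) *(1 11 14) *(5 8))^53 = (1 3 11 14)(5 8)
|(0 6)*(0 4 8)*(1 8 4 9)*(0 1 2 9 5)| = |(0 6 5)(1 8)(2 9)| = 6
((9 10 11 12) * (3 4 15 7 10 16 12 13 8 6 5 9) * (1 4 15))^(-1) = (1 4)(3 12 16 9 5 6 8 13 11 10 7 15)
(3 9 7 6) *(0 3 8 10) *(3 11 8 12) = [11, 1, 2, 9, 4, 5, 12, 6, 10, 7, 0, 8, 3] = (0 11 8 10)(3 9 7 6 12)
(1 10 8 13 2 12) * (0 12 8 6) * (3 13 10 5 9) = (0 12 1 5 9 3 13 2 8 10 6) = [12, 5, 8, 13, 4, 9, 0, 7, 10, 3, 6, 11, 1, 2]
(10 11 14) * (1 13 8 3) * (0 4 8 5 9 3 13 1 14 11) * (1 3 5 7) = (0 4 8 13 7 1 3 14 10)(5 9) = [4, 3, 2, 14, 8, 9, 6, 1, 13, 5, 0, 11, 12, 7, 10]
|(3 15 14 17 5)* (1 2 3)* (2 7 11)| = |(1 7 11 2 3 15 14 17 5)| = 9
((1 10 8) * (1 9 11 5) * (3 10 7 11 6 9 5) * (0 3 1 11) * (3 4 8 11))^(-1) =((0 4 8 5 3 10 11 1 7)(6 9))^(-1) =(0 7 1 11 10 3 5 8 4)(6 9)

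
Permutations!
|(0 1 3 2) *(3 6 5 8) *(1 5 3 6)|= |(0 5 8 6 3 2)|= 6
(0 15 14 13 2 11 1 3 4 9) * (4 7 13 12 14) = (0 15 4 9)(1 3 7 13 2 11)(12 14) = [15, 3, 11, 7, 9, 5, 6, 13, 8, 0, 10, 1, 14, 2, 12, 4]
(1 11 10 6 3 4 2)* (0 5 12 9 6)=[5, 11, 1, 4, 2, 12, 3, 7, 8, 6, 0, 10, 9]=(0 5 12 9 6 3 4 2 1 11 10)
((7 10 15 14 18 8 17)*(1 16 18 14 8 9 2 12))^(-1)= (1 12 2 9 18 16)(7 17 8 15 10)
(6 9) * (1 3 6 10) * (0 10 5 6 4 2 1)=[10, 3, 1, 4, 2, 6, 9, 7, 8, 5, 0]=(0 10)(1 3 4 2)(5 6 9)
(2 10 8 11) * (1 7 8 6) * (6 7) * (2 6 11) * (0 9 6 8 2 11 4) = (0 9 6 1 4)(2 10 7)(8 11) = [9, 4, 10, 3, 0, 5, 1, 2, 11, 6, 7, 8]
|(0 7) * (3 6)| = 2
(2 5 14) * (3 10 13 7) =(2 5 14)(3 10 13 7) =[0, 1, 5, 10, 4, 14, 6, 3, 8, 9, 13, 11, 12, 7, 2]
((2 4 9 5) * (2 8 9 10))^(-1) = (2 10 4)(5 9 8)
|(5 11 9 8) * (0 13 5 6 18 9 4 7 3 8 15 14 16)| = 14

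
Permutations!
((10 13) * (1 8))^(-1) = (1 8)(10 13)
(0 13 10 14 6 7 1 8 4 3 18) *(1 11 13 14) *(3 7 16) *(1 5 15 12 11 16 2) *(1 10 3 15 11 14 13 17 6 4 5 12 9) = [13, 8, 10, 18, 7, 11, 2, 16, 5, 1, 12, 17, 14, 3, 4, 9, 15, 6, 0] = (0 13 3 18)(1 8 5 11 17 6 2 10 12 14 4 7 16 15 9)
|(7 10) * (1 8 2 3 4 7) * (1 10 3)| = |(10)(1 8 2)(3 4 7)| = 3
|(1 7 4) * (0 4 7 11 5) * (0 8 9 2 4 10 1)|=9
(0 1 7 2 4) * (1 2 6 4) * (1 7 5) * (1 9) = (0 2 7 6 4)(1 5 9) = [2, 5, 7, 3, 0, 9, 4, 6, 8, 1]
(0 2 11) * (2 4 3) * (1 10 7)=(0 4 3 2 11)(1 10 7)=[4, 10, 11, 2, 3, 5, 6, 1, 8, 9, 7, 0]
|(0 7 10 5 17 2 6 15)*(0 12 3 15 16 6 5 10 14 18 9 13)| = |(0 7 14 18 9 13)(2 5 17)(3 15 12)(6 16)| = 6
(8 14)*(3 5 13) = (3 5 13)(8 14) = [0, 1, 2, 5, 4, 13, 6, 7, 14, 9, 10, 11, 12, 3, 8]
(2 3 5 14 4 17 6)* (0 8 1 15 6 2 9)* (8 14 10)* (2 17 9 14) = [2, 15, 3, 5, 9, 10, 14, 7, 1, 0, 8, 11, 12, 13, 4, 6, 16, 17] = (17)(0 2 3 5 10 8 1 15 6 14 4 9)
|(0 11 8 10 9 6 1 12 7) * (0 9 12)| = |(0 11 8 10 12 7 9 6 1)| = 9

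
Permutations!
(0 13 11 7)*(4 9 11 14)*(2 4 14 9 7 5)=(14)(0 13 9 11 5 2 4 7)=[13, 1, 4, 3, 7, 2, 6, 0, 8, 11, 10, 5, 12, 9, 14]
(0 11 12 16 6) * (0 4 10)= (0 11 12 16 6 4 10)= [11, 1, 2, 3, 10, 5, 4, 7, 8, 9, 0, 12, 16, 13, 14, 15, 6]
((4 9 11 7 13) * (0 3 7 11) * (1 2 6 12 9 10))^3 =((0 3 7 13 4 10 1 2 6 12 9))^3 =(0 13 1 12 3 4 2 9 7 10 6)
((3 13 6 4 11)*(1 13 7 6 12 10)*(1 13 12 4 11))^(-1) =(1 4 13 10 12)(3 11 6 7)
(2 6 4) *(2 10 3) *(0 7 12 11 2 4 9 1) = (0 7 12 11 2 6 9 1)(3 4 10) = [7, 0, 6, 4, 10, 5, 9, 12, 8, 1, 3, 2, 11]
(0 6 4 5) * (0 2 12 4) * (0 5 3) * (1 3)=(0 6 5 2 12 4 1 3)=[6, 3, 12, 0, 1, 2, 5, 7, 8, 9, 10, 11, 4]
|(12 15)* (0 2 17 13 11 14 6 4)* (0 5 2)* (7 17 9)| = 10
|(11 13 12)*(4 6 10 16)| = |(4 6 10 16)(11 13 12)| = 12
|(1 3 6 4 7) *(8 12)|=|(1 3 6 4 7)(8 12)|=10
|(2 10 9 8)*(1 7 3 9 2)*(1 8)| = |(1 7 3 9)(2 10)| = 4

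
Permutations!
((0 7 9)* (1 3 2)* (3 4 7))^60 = (0 4 3 7 2 9 1)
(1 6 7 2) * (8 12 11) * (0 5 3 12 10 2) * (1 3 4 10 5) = (0 1 6 7)(2 3 12 11 8 5 4 10) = [1, 6, 3, 12, 10, 4, 7, 0, 5, 9, 2, 8, 11]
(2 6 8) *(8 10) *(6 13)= (2 13 6 10 8)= [0, 1, 13, 3, 4, 5, 10, 7, 2, 9, 8, 11, 12, 6]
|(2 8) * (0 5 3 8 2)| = 4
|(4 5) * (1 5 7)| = 4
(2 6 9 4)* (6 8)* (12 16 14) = (2 8 6 9 4)(12 16 14) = [0, 1, 8, 3, 2, 5, 9, 7, 6, 4, 10, 11, 16, 13, 12, 15, 14]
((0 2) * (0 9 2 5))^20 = (9)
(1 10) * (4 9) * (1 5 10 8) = (1 8)(4 9)(5 10) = [0, 8, 2, 3, 9, 10, 6, 7, 1, 4, 5]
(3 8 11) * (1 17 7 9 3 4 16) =(1 17 7 9 3 8 11 4 16) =[0, 17, 2, 8, 16, 5, 6, 9, 11, 3, 10, 4, 12, 13, 14, 15, 1, 7]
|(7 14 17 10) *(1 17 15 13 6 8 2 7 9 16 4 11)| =|(1 17 10 9 16 4 11)(2 7 14 15 13 6 8)| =7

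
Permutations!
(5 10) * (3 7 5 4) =[0, 1, 2, 7, 3, 10, 6, 5, 8, 9, 4] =(3 7 5 10 4)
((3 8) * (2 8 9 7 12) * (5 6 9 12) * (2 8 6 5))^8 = (3 8 12)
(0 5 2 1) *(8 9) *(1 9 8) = (0 5 2 9 1) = [5, 0, 9, 3, 4, 2, 6, 7, 8, 1]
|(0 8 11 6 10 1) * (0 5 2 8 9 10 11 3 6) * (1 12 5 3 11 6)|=|(0 9 10 12 5 2 8 11)(1 3)|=8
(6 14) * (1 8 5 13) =[0, 8, 2, 3, 4, 13, 14, 7, 5, 9, 10, 11, 12, 1, 6] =(1 8 5 13)(6 14)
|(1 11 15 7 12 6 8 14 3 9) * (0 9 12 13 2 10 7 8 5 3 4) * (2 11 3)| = |(0 9 1 3 12 6 5 2 10 7 13 11 15 8 14 4)| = 16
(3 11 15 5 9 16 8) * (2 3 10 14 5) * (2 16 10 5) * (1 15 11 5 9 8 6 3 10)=(1 15 16 6 3 5 8 9)(2 10 14)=[0, 15, 10, 5, 4, 8, 3, 7, 9, 1, 14, 11, 12, 13, 2, 16, 6]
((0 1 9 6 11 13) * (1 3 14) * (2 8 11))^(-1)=((0 3 14 1 9 6 2 8 11 13))^(-1)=(0 13 11 8 2 6 9 1 14 3)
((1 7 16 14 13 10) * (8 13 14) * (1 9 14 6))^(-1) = ((1 7 16 8 13 10 9 14 6))^(-1) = (1 6 14 9 10 13 8 16 7)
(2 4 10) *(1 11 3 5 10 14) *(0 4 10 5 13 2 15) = [4, 11, 10, 13, 14, 5, 6, 7, 8, 9, 15, 3, 12, 2, 1, 0] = (0 4 14 1 11 3 13 2 10 15)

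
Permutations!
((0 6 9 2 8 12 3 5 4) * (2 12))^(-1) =(0 4 5 3 12 9 6)(2 8) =((0 6 9 12 3 5 4)(2 8))^(-1)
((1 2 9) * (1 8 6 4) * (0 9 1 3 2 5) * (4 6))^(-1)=(0 5 1 2 3 4 8 9)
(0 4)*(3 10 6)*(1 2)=(0 4)(1 2)(3 10 6)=[4, 2, 1, 10, 0, 5, 3, 7, 8, 9, 6]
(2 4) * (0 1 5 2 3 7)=(0 1 5 2 4 3 7)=[1, 5, 4, 7, 3, 2, 6, 0]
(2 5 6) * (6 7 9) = [0, 1, 5, 3, 4, 7, 2, 9, 8, 6] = (2 5 7 9 6)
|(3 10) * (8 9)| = |(3 10)(8 9)| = 2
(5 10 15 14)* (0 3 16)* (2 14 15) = (0 3 16)(2 14 5 10) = [3, 1, 14, 16, 4, 10, 6, 7, 8, 9, 2, 11, 12, 13, 5, 15, 0]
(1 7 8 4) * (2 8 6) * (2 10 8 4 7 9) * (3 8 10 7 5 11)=(1 9 2 4)(3 8 5 11)(6 7)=[0, 9, 4, 8, 1, 11, 7, 6, 5, 2, 10, 3]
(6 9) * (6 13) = (6 9 13) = [0, 1, 2, 3, 4, 5, 9, 7, 8, 13, 10, 11, 12, 6]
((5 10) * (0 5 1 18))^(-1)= ((0 5 10 1 18))^(-1)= (0 18 1 10 5)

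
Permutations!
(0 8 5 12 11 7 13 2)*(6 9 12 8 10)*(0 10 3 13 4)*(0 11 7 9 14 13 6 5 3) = [0, 1, 10, 6, 11, 8, 14, 4, 3, 12, 5, 9, 7, 2, 13] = (2 10 5 8 3 6 14 13)(4 11 9 12 7)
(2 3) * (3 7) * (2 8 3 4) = (2 7 4)(3 8) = [0, 1, 7, 8, 2, 5, 6, 4, 3]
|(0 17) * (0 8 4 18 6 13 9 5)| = |(0 17 8 4 18 6 13 9 5)| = 9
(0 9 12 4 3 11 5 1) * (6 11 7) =(0 9 12 4 3 7 6 11 5 1) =[9, 0, 2, 7, 3, 1, 11, 6, 8, 12, 10, 5, 4]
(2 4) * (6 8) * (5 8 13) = (2 4)(5 8 6 13) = [0, 1, 4, 3, 2, 8, 13, 7, 6, 9, 10, 11, 12, 5]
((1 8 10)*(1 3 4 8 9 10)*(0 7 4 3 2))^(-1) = (0 2 10 9 1 8 4 7)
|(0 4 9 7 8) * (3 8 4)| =3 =|(0 3 8)(4 9 7)|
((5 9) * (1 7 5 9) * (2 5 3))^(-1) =(9)(1 5 2 3 7)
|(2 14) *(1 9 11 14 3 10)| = 7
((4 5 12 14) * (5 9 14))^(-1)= (4 14 9)(5 12)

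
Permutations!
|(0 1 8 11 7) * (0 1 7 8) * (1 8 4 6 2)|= |(0 7 8 11 4 6 2 1)|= 8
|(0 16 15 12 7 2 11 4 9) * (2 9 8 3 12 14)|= 12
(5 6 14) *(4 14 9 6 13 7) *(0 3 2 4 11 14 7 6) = (0 3 2 4 7 11 14 5 13 6 9) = [3, 1, 4, 2, 7, 13, 9, 11, 8, 0, 10, 14, 12, 6, 5]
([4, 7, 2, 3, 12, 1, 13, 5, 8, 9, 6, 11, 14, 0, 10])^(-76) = (0 4 12 14 10 6 13)(1 5 7)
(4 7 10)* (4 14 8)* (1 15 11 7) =(1 15 11 7 10 14 8 4) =[0, 15, 2, 3, 1, 5, 6, 10, 4, 9, 14, 7, 12, 13, 8, 11]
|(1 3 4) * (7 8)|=|(1 3 4)(7 8)|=6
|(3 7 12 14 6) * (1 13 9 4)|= |(1 13 9 4)(3 7 12 14 6)|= 20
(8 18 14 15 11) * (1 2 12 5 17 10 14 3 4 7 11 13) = [0, 2, 12, 4, 7, 17, 6, 11, 18, 9, 14, 8, 5, 1, 15, 13, 16, 10, 3] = (1 2 12 5 17 10 14 15 13)(3 4 7 11 8 18)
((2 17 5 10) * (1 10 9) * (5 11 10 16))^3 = (1 9 5 16)(2 10 11 17) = ((1 16 5 9)(2 17 11 10))^3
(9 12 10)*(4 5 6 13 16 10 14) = [0, 1, 2, 3, 5, 6, 13, 7, 8, 12, 9, 11, 14, 16, 4, 15, 10] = (4 5 6 13 16 10 9 12 14)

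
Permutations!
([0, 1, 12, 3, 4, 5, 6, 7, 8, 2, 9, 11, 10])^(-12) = [0, 1, 2, 3, 4, 5, 6, 7, 8, 9, 10, 11, 12]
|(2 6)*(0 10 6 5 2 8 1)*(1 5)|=7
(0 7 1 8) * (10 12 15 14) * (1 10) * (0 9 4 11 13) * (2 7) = (0 2 7 10 12 15 14 1 8 9 4 11 13) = [2, 8, 7, 3, 11, 5, 6, 10, 9, 4, 12, 13, 15, 0, 1, 14]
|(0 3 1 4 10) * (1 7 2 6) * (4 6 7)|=4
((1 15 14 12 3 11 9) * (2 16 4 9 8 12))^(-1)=(1 9 4 16 2 14 15)(3 12 8 11)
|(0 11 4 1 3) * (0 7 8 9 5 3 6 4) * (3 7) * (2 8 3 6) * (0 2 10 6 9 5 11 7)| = 8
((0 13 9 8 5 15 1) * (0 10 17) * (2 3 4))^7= ((0 13 9 8 5 15 1 10 17)(2 3 4))^7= (0 10 15 8 13 17 1 5 9)(2 3 4)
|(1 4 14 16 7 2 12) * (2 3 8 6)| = 10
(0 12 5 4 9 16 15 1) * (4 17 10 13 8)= (0 12 5 17 10 13 8 4 9 16 15 1)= [12, 0, 2, 3, 9, 17, 6, 7, 4, 16, 13, 11, 5, 8, 14, 1, 15, 10]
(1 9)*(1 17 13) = (1 9 17 13) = [0, 9, 2, 3, 4, 5, 6, 7, 8, 17, 10, 11, 12, 1, 14, 15, 16, 13]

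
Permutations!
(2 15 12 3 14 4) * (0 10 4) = (0 10 4 2 15 12 3 14) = [10, 1, 15, 14, 2, 5, 6, 7, 8, 9, 4, 11, 3, 13, 0, 12]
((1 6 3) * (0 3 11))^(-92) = (0 6 3 11 1)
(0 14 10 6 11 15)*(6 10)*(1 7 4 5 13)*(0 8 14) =[0, 7, 2, 3, 5, 13, 11, 4, 14, 9, 10, 15, 12, 1, 6, 8] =(1 7 4 5 13)(6 11 15 8 14)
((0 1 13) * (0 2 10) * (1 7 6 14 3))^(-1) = ((0 7 6 14 3 1 13 2 10))^(-1) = (0 10 2 13 1 3 14 6 7)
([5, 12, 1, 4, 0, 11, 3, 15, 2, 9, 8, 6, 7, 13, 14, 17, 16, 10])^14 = (0 11 3)(1 8 17 7)(2 10 15 12)(4 5 6)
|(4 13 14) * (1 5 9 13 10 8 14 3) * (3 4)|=|(1 5 9 13 4 10 8 14 3)|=9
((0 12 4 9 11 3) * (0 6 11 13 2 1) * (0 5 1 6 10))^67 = (0 11 13 12 3 2 4 10 6 9)(1 5)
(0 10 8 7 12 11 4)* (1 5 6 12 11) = [10, 5, 2, 3, 0, 6, 12, 11, 7, 9, 8, 4, 1] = (0 10 8 7 11 4)(1 5 6 12)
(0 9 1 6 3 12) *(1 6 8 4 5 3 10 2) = (0 9 6 10 2 1 8 4 5 3 12) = [9, 8, 1, 12, 5, 3, 10, 7, 4, 6, 2, 11, 0]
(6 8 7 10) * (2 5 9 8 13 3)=(2 5 9 8 7 10 6 13 3)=[0, 1, 5, 2, 4, 9, 13, 10, 7, 8, 6, 11, 12, 3]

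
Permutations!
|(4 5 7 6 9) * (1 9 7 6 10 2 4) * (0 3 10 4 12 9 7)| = |(0 3 10 2 12 9 1 7 4 5 6)| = 11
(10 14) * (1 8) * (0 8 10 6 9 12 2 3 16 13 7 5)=(0 8 1 10 14 6 9 12 2 3 16 13 7 5)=[8, 10, 3, 16, 4, 0, 9, 5, 1, 12, 14, 11, 2, 7, 6, 15, 13]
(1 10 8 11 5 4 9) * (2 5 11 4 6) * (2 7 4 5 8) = (11)(1 10 2 8 5 6 7 4 9) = [0, 10, 8, 3, 9, 6, 7, 4, 5, 1, 2, 11]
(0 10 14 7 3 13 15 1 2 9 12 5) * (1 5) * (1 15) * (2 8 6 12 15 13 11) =(0 10 14 7 3 11 2 9 15 5)(1 8 6 12 13) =[10, 8, 9, 11, 4, 0, 12, 3, 6, 15, 14, 2, 13, 1, 7, 5]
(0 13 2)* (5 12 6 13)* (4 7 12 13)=(0 5 13 2)(4 7 12 6)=[5, 1, 0, 3, 7, 13, 4, 12, 8, 9, 10, 11, 6, 2]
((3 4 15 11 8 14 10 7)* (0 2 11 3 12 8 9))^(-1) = ((0 2 11 9)(3 4 15)(7 12 8 14 10))^(-1) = (0 9 11 2)(3 15 4)(7 10 14 8 12)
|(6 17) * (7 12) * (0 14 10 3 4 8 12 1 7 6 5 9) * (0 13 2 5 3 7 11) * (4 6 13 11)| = 39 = |(0 14 10 7 1 4 8 12 13 2 5 9 11)(3 6 17)|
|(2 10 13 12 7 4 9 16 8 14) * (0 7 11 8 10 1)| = 13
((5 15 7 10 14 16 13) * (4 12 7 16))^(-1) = ((4 12 7 10 14)(5 15 16 13))^(-1) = (4 14 10 7 12)(5 13 16 15)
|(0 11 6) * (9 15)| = 6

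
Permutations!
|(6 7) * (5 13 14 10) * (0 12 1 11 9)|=|(0 12 1 11 9)(5 13 14 10)(6 7)|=20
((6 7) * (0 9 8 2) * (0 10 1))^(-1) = ((0 9 8 2 10 1)(6 7))^(-1) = (0 1 10 2 8 9)(6 7)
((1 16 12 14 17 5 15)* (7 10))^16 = ((1 16 12 14 17 5 15)(7 10))^16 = (1 12 17 15 16 14 5)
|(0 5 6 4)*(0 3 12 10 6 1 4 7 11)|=|(0 5 1 4 3 12 10 6 7 11)|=10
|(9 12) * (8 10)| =2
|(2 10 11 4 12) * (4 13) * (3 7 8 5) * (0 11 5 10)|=|(0 11 13 4 12 2)(3 7 8 10 5)|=30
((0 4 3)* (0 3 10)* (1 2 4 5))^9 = (0 2)(1 10)(4 5)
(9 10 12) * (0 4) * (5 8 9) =[4, 1, 2, 3, 0, 8, 6, 7, 9, 10, 12, 11, 5] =(0 4)(5 8 9 10 12)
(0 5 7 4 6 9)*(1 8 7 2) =[5, 8, 1, 3, 6, 2, 9, 4, 7, 0] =(0 5 2 1 8 7 4 6 9)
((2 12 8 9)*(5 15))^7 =((2 12 8 9)(5 15))^7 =(2 9 8 12)(5 15)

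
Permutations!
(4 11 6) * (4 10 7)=[0, 1, 2, 3, 11, 5, 10, 4, 8, 9, 7, 6]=(4 11 6 10 7)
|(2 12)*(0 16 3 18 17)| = |(0 16 3 18 17)(2 12)| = 10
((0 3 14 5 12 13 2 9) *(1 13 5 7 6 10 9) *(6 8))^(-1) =((0 3 14 7 8 6 10 9)(1 13 2)(5 12))^(-1) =(0 9 10 6 8 7 14 3)(1 2 13)(5 12)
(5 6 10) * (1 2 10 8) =(1 2 10 5 6 8) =[0, 2, 10, 3, 4, 6, 8, 7, 1, 9, 5]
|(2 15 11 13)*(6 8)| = 4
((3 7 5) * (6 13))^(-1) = ((3 7 5)(6 13))^(-1) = (3 5 7)(6 13)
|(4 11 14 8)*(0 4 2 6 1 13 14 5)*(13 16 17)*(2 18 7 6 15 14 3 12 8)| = 60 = |(0 4 11 5)(1 16 17 13 3 12 8 18 7 6)(2 15 14)|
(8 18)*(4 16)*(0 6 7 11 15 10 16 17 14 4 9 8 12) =(0 6 7 11 15 10 16 9 8 18 12)(4 17 14) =[6, 1, 2, 3, 17, 5, 7, 11, 18, 8, 16, 15, 0, 13, 4, 10, 9, 14, 12]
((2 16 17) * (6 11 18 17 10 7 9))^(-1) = (2 17 18 11 6 9 7 10 16)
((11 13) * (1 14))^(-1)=((1 14)(11 13))^(-1)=(1 14)(11 13)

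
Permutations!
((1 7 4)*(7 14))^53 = (1 14 7 4)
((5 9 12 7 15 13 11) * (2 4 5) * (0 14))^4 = ((0 14)(2 4 5 9 12 7 15 13 11))^4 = (2 12 11 9 13 5 15 4 7)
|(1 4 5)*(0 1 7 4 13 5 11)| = |(0 1 13 5 7 4 11)| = 7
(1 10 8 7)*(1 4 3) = (1 10 8 7 4 3) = [0, 10, 2, 1, 3, 5, 6, 4, 7, 9, 8]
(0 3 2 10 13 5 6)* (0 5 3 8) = (0 8)(2 10 13 3)(5 6) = [8, 1, 10, 2, 4, 6, 5, 7, 0, 9, 13, 11, 12, 3]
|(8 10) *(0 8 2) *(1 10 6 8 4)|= 10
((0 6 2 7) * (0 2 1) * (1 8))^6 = (0 8)(1 6)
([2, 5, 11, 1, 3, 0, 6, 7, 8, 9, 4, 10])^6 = (0 1 4 11)(2 5 3 10)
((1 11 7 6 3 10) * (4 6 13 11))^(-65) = ((1 4 6 3 10)(7 13 11))^(-65) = (7 13 11)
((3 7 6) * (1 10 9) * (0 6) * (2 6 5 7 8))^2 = ((0 5 7)(1 10 9)(2 6 3 8))^2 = (0 7 5)(1 9 10)(2 3)(6 8)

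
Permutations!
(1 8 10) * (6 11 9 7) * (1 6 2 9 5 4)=(1 8 10 6 11 5 4)(2 9 7)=[0, 8, 9, 3, 1, 4, 11, 2, 10, 7, 6, 5]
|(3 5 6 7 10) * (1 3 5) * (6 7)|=6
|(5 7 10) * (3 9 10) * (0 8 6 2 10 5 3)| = |(0 8 6 2 10 3 9 5 7)| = 9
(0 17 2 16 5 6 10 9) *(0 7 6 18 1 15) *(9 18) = [17, 15, 16, 3, 4, 9, 10, 6, 8, 7, 18, 11, 12, 13, 14, 0, 5, 2, 1] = (0 17 2 16 5 9 7 6 10 18 1 15)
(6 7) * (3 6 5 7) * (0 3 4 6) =[3, 1, 2, 0, 6, 7, 4, 5] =(0 3)(4 6)(5 7)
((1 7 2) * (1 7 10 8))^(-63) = (10)(2 7) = ((1 10 8)(2 7))^(-63)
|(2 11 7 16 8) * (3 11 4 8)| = |(2 4 8)(3 11 7 16)| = 12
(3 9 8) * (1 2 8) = (1 2 8 3 9) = [0, 2, 8, 9, 4, 5, 6, 7, 3, 1]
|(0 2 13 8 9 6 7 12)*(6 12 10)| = 6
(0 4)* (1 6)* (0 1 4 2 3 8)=(0 2 3 8)(1 6 4)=[2, 6, 3, 8, 1, 5, 4, 7, 0]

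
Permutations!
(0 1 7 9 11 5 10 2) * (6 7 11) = (0 1 11 5 10 2)(6 7 9) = [1, 11, 0, 3, 4, 10, 7, 9, 8, 6, 2, 5]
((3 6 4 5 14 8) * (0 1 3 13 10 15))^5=(0 5 15 4 10 6 13 3 8 1 14)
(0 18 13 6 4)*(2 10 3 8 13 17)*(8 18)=(0 8 13 6 4)(2 10 3 18 17)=[8, 1, 10, 18, 0, 5, 4, 7, 13, 9, 3, 11, 12, 6, 14, 15, 16, 2, 17]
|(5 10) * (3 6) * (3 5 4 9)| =6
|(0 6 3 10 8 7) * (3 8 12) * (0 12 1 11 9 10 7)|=12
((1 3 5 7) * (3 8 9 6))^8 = ((1 8 9 6 3 5 7))^8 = (1 8 9 6 3 5 7)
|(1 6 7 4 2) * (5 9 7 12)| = |(1 6 12 5 9 7 4 2)| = 8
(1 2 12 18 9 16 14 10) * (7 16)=(1 2 12 18 9 7 16 14 10)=[0, 2, 12, 3, 4, 5, 6, 16, 8, 7, 1, 11, 18, 13, 10, 15, 14, 17, 9]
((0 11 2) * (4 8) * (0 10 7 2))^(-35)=((0 11)(2 10 7)(4 8))^(-35)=(0 11)(2 10 7)(4 8)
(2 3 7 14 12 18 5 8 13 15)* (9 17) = (2 3 7 14 12 18 5 8 13 15)(9 17) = [0, 1, 3, 7, 4, 8, 6, 14, 13, 17, 10, 11, 18, 15, 12, 2, 16, 9, 5]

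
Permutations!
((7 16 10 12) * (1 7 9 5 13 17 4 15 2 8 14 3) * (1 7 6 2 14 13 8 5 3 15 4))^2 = ((1 6 2 5 8 13 17)(3 7 16 10 12 9)(14 15))^2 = (1 2 8 17 6 5 13)(3 16 12)(7 10 9)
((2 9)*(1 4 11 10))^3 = (1 10 11 4)(2 9)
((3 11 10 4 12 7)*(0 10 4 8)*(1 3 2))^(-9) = ((0 10 8)(1 3 11 4 12 7 2))^(-9) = (1 7 4 3 2 12 11)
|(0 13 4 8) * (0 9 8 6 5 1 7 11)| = 8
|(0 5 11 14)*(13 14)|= |(0 5 11 13 14)|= 5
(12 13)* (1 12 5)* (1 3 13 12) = (3 13 5) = [0, 1, 2, 13, 4, 3, 6, 7, 8, 9, 10, 11, 12, 5]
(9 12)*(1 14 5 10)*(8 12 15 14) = [0, 8, 2, 3, 4, 10, 6, 7, 12, 15, 1, 11, 9, 13, 5, 14] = (1 8 12 9 15 14 5 10)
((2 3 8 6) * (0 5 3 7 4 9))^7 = (0 4 2 8 5 9 7 6 3)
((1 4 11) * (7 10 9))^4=((1 4 11)(7 10 9))^4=(1 4 11)(7 10 9)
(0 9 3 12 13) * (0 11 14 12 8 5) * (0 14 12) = (0 9 3 8 5 14)(11 12 13) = [9, 1, 2, 8, 4, 14, 6, 7, 5, 3, 10, 12, 13, 11, 0]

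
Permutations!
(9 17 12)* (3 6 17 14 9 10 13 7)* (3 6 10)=(3 10 13 7 6 17 12)(9 14)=[0, 1, 2, 10, 4, 5, 17, 6, 8, 14, 13, 11, 3, 7, 9, 15, 16, 12]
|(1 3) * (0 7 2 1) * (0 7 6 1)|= 6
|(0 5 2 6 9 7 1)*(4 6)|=|(0 5 2 4 6 9 7 1)|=8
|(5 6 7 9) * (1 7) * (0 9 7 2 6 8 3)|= |(0 9 5 8 3)(1 2 6)|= 15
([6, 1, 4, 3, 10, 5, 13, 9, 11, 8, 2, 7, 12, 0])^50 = (0 13 6)(2 10 4)(7 8)(9 11)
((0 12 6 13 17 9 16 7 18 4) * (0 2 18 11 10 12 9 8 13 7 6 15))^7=((0 9 16 6 7 11 10 12 15)(2 18 4)(8 13 17))^7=(0 12 11 6 9 15 10 7 16)(2 18 4)(8 13 17)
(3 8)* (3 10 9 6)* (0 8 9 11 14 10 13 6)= [8, 1, 2, 9, 4, 5, 3, 7, 13, 0, 11, 14, 12, 6, 10]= (0 8 13 6 3 9)(10 11 14)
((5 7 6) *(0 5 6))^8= ((0 5 7))^8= (0 7 5)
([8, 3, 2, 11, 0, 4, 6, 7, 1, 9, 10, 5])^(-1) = (0 4 5 11 3 1 8)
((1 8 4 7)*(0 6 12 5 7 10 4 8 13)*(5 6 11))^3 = ((0 11 5 7 1 13)(4 10)(6 12))^3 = (0 7)(1 11)(4 10)(5 13)(6 12)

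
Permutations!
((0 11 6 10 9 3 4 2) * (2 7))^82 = ((0 11 6 10 9 3 4 7 2))^82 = (0 11 6 10 9 3 4 7 2)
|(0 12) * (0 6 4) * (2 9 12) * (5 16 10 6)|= 9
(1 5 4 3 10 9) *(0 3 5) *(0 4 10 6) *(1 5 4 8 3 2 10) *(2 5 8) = (0 5 1 2 10 9 8 3 6) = [5, 2, 10, 6, 4, 1, 0, 7, 3, 8, 9]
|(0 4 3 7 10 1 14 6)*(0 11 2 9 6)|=|(0 4 3 7 10 1 14)(2 9 6 11)|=28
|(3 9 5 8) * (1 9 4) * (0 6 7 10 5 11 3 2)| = |(0 6 7 10 5 8 2)(1 9 11 3 4)| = 35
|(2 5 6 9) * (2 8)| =5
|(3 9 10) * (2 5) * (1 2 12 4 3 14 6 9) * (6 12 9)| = |(1 2 5 9 10 14 12 4 3)| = 9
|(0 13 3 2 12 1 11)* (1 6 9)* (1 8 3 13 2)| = |(13)(0 2 12 6 9 8 3 1 11)| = 9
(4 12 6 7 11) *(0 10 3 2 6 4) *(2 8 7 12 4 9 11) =(0 10 3 8 7 2 6 12 9 11) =[10, 1, 6, 8, 4, 5, 12, 2, 7, 11, 3, 0, 9]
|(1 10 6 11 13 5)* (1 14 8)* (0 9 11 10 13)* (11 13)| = 8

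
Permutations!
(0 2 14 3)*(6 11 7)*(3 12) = (0 2 14 12 3)(6 11 7) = [2, 1, 14, 0, 4, 5, 11, 6, 8, 9, 10, 7, 3, 13, 12]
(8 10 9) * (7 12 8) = (7 12 8 10 9) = [0, 1, 2, 3, 4, 5, 6, 12, 10, 7, 9, 11, 8]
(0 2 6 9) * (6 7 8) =(0 2 7 8 6 9) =[2, 1, 7, 3, 4, 5, 9, 8, 6, 0]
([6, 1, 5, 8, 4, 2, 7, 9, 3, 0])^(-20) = [0, 1, 2, 3, 4, 5, 6, 7, 8, 9]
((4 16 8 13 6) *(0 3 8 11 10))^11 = ((0 3 8 13 6 4 16 11 10))^11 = (0 8 6 16 10 3 13 4 11)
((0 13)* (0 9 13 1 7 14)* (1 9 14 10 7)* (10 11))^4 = (14)(7 11 10)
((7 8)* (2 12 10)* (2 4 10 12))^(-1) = (12)(4 10)(7 8)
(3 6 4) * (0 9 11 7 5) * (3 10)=(0 9 11 7 5)(3 6 4 10)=[9, 1, 2, 6, 10, 0, 4, 5, 8, 11, 3, 7]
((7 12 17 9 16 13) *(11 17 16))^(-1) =((7 12 16 13)(9 11 17))^(-1) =(7 13 16 12)(9 17 11)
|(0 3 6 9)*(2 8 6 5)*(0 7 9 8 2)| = |(0 3 5)(6 8)(7 9)| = 6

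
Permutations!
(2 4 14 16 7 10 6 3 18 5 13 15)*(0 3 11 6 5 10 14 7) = [3, 1, 4, 18, 7, 13, 11, 14, 8, 9, 5, 6, 12, 15, 16, 2, 0, 17, 10] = (0 3 18 10 5 13 15 2 4 7 14 16)(6 11)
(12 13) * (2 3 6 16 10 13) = (2 3 6 16 10 13 12) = [0, 1, 3, 6, 4, 5, 16, 7, 8, 9, 13, 11, 2, 12, 14, 15, 10]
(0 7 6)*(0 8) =(0 7 6 8) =[7, 1, 2, 3, 4, 5, 8, 6, 0]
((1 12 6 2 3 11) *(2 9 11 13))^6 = (13)(1 12 6 9 11)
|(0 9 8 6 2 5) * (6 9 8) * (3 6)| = 7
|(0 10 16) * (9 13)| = 6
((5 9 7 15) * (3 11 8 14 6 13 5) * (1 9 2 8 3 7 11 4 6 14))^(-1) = (1 8 2 5 13 6 4 3 11 9)(7 15)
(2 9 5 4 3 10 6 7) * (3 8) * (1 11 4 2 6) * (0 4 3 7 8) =(0 4)(1 11 3 10)(2 9 5)(6 8 7) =[4, 11, 9, 10, 0, 2, 8, 6, 7, 5, 1, 3]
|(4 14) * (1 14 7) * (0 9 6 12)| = |(0 9 6 12)(1 14 4 7)| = 4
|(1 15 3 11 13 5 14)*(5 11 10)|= 6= |(1 15 3 10 5 14)(11 13)|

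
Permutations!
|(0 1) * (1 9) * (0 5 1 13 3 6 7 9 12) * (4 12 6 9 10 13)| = 18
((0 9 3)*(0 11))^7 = (0 11 3 9)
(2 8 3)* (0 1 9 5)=[1, 9, 8, 2, 4, 0, 6, 7, 3, 5]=(0 1 9 5)(2 8 3)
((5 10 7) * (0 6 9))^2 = ((0 6 9)(5 10 7))^2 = (0 9 6)(5 7 10)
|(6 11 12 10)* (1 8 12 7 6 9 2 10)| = 3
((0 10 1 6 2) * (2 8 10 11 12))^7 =(0 2 12 11)(1 10 8 6)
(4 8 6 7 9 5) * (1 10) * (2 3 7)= (1 10)(2 3 7 9 5 4 8 6)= [0, 10, 3, 7, 8, 4, 2, 9, 6, 5, 1]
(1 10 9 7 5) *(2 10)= (1 2 10 9 7 5)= [0, 2, 10, 3, 4, 1, 6, 5, 8, 7, 9]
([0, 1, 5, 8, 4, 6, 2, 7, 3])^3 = [0, 1, 2, 8, 4, 5, 6, 7, 3]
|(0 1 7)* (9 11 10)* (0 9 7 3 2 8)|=|(0 1 3 2 8)(7 9 11 10)|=20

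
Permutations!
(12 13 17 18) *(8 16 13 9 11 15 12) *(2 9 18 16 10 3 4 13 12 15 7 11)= [0, 1, 9, 4, 13, 5, 6, 11, 10, 2, 3, 7, 18, 17, 14, 15, 12, 16, 8]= (2 9)(3 4 13 17 16 12 18 8 10)(7 11)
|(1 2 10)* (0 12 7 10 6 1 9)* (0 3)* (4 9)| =|(0 12 7 10 4 9 3)(1 2 6)| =21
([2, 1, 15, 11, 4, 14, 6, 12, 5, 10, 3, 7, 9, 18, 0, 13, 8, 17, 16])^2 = (0 15 18 8 14 2 13 16 5)(3 7 9)(10 11 12)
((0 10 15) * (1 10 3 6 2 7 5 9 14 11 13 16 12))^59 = (0 15 10 1 12 16 13 11 14 9 5 7 2 6 3)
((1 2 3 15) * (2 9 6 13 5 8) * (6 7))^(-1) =(1 15 3 2 8 5 13 6 7 9)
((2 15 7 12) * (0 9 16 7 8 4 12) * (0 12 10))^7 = ((0 9 16 7 12 2 15 8 4 10))^7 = (0 8 12 9 4 2 16 10 15 7)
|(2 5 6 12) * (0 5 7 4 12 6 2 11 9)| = |(0 5 2 7 4 12 11 9)| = 8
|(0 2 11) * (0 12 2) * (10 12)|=|(2 11 10 12)|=4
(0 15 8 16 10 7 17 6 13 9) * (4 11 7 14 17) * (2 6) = (0 15 8 16 10 14 17 2 6 13 9)(4 11 7) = [15, 1, 6, 3, 11, 5, 13, 4, 16, 0, 14, 7, 12, 9, 17, 8, 10, 2]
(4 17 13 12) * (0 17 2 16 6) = [17, 1, 16, 3, 2, 5, 0, 7, 8, 9, 10, 11, 4, 12, 14, 15, 6, 13] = (0 17 13 12 4 2 16 6)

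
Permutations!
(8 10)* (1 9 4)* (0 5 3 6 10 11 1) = (0 5 3 6 10 8 11 1 9 4) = [5, 9, 2, 6, 0, 3, 10, 7, 11, 4, 8, 1]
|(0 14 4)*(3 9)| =6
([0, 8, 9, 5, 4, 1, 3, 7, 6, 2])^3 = (1 3 8 5 6)(2 9)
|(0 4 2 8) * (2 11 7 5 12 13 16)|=|(0 4 11 7 5 12 13 16 2 8)|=10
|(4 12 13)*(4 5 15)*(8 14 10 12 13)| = |(4 13 5 15)(8 14 10 12)| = 4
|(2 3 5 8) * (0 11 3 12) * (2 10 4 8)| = |(0 11 3 5 2 12)(4 8 10)| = 6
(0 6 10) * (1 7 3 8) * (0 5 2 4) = (0 6 10 5 2 4)(1 7 3 8) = [6, 7, 4, 8, 0, 2, 10, 3, 1, 9, 5]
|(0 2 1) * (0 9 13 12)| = 6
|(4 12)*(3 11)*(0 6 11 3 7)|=4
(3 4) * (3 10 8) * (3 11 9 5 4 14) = (3 14)(4 10 8 11 9 5) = [0, 1, 2, 14, 10, 4, 6, 7, 11, 5, 8, 9, 12, 13, 3]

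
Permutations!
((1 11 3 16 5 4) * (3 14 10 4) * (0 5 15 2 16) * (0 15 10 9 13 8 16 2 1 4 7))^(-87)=((0 5 3 15 1 11 14 9 13 8 16 10 7))^(-87)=(0 1 13 7 15 9 10 3 14 16 5 11 8)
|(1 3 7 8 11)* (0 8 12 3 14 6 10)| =|(0 8 11 1 14 6 10)(3 7 12)| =21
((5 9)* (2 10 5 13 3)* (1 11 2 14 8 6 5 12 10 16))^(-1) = ((1 11 2 16)(3 14 8 6 5 9 13)(10 12))^(-1) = (1 16 2 11)(3 13 9 5 6 8 14)(10 12)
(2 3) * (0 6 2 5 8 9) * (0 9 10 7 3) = (0 6 2)(3 5 8 10 7) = [6, 1, 0, 5, 4, 8, 2, 3, 10, 9, 7]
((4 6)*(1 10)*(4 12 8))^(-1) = (1 10)(4 8 12 6)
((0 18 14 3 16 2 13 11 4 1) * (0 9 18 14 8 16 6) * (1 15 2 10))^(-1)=((0 14 3 6)(1 9 18 8 16 10)(2 13 11 4 15))^(-1)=(0 6 3 14)(1 10 16 8 18 9)(2 15 4 11 13)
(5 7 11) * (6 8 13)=[0, 1, 2, 3, 4, 7, 8, 11, 13, 9, 10, 5, 12, 6]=(5 7 11)(6 8 13)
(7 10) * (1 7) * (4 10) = (1 7 4 10) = [0, 7, 2, 3, 10, 5, 6, 4, 8, 9, 1]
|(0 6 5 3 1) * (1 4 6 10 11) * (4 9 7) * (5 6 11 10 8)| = 9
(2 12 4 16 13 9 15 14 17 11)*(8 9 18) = (2 12 4 16 13 18 8 9 15 14 17 11) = [0, 1, 12, 3, 16, 5, 6, 7, 9, 15, 10, 2, 4, 18, 17, 14, 13, 11, 8]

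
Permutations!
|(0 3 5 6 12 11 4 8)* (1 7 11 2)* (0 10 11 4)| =12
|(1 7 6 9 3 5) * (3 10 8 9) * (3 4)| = 6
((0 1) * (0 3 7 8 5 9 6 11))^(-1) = (0 11 6 9 5 8 7 3 1)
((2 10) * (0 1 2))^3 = (0 10 2 1)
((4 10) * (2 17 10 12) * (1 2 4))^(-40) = (17) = ((1 2 17 10)(4 12))^(-40)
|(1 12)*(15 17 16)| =|(1 12)(15 17 16)| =6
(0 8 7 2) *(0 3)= (0 8 7 2 3)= [8, 1, 3, 0, 4, 5, 6, 2, 7]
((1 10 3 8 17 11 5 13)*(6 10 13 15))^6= ((1 13)(3 8 17 11 5 15 6 10))^6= (3 6 5 17)(8 10 15 11)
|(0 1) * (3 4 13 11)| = |(0 1)(3 4 13 11)| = 4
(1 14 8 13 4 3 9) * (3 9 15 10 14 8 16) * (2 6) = (1 8 13 4 9)(2 6)(3 15 10 14 16) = [0, 8, 6, 15, 9, 5, 2, 7, 13, 1, 14, 11, 12, 4, 16, 10, 3]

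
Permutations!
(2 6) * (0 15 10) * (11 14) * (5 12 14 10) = (0 15 5 12 14 11 10)(2 6) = [15, 1, 6, 3, 4, 12, 2, 7, 8, 9, 0, 10, 14, 13, 11, 5]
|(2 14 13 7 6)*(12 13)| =6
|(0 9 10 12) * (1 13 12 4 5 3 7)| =10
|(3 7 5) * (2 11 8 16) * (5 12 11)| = |(2 5 3 7 12 11 8 16)| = 8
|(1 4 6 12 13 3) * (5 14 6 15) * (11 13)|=|(1 4 15 5 14 6 12 11 13 3)|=10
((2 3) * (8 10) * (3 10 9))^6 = (2 10 8 9 3)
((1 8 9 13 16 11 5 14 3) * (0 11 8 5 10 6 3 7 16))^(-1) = ((0 11 10 6 3 1 5 14 7 16 8 9 13))^(-1) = (0 13 9 8 16 7 14 5 1 3 6 10 11)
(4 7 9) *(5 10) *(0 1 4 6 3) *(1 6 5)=(0 6 3)(1 4 7 9 5 10)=[6, 4, 2, 0, 7, 10, 3, 9, 8, 5, 1]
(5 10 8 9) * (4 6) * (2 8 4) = (2 8 9 5 10 4 6) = [0, 1, 8, 3, 6, 10, 2, 7, 9, 5, 4]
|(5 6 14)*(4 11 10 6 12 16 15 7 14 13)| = 30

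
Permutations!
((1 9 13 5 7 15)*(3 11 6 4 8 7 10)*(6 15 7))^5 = (1 3 13 15 10 9 11 5)(4 6 8)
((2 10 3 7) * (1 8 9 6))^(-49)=(1 6 9 8)(2 7 3 10)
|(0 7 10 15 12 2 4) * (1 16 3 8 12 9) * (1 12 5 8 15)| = 22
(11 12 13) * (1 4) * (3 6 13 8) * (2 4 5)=(1 5 2 4)(3 6 13 11 12 8)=[0, 5, 4, 6, 1, 2, 13, 7, 3, 9, 10, 12, 8, 11]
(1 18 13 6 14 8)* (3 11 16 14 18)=(1 3 11 16 14 8)(6 18 13)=[0, 3, 2, 11, 4, 5, 18, 7, 1, 9, 10, 16, 12, 6, 8, 15, 14, 17, 13]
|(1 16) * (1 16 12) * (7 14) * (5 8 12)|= 4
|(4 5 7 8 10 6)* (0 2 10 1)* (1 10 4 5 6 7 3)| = 21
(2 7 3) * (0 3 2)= [3, 1, 7, 0, 4, 5, 6, 2]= (0 3)(2 7)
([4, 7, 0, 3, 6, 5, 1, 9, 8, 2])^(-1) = (0 2 9 7 1 6 4)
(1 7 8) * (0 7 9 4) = (0 7 8 1 9 4) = [7, 9, 2, 3, 0, 5, 6, 8, 1, 4]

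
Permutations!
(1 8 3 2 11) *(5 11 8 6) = (1 6 5 11)(2 8 3) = [0, 6, 8, 2, 4, 11, 5, 7, 3, 9, 10, 1]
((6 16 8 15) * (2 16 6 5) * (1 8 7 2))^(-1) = (1 5 15 8)(2 7 16)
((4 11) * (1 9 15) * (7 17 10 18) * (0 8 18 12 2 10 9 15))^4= ((0 8 18 7 17 9)(1 15)(2 10 12)(4 11))^4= (0 17 18)(2 10 12)(7 8 9)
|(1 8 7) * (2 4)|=6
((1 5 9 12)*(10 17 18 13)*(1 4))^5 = ((1 5 9 12 4)(10 17 18 13))^5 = (10 17 18 13)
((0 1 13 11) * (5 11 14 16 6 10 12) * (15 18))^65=(0 6)(1 10)(5 14)(11 16)(12 13)(15 18)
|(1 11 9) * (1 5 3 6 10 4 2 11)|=8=|(2 11 9 5 3 6 10 4)|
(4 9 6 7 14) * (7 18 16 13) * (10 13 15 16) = [0, 1, 2, 3, 9, 5, 18, 14, 8, 6, 13, 11, 12, 7, 4, 16, 15, 17, 10] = (4 9 6 18 10 13 7 14)(15 16)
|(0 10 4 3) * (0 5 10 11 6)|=|(0 11 6)(3 5 10 4)|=12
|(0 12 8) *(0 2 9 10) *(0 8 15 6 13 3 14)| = 28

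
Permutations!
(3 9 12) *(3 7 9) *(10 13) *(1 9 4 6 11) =[0, 9, 2, 3, 6, 5, 11, 4, 8, 12, 13, 1, 7, 10] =(1 9 12 7 4 6 11)(10 13)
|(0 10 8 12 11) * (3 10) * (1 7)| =|(0 3 10 8 12 11)(1 7)| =6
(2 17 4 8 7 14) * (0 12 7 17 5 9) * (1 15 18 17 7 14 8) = [12, 15, 5, 3, 1, 9, 6, 8, 7, 0, 10, 11, 14, 13, 2, 18, 16, 4, 17] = (0 12 14 2 5 9)(1 15 18 17 4)(7 8)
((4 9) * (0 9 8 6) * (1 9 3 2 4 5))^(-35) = (0 3 2 4 8 6)(1 9 5)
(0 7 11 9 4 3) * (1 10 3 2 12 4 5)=[7, 10, 12, 0, 2, 1, 6, 11, 8, 5, 3, 9, 4]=(0 7 11 9 5 1 10 3)(2 12 4)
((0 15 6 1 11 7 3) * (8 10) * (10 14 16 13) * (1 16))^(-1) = ((0 15 6 16 13 10 8 14 1 11 7 3))^(-1) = (0 3 7 11 1 14 8 10 13 16 6 15)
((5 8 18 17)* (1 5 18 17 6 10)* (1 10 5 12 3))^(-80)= ((1 12 3)(5 8 17 18 6))^(-80)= (18)(1 12 3)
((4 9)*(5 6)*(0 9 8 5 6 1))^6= ((0 9 4 8 5 1))^6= (9)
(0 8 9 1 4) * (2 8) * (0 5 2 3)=(0 3)(1 4 5 2 8 9)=[3, 4, 8, 0, 5, 2, 6, 7, 9, 1]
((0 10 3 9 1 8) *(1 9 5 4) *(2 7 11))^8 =((0 10 3 5 4 1 8)(2 7 11))^8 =(0 10 3 5 4 1 8)(2 11 7)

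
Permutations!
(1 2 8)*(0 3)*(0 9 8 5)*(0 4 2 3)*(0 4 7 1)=[4, 3, 5, 9, 2, 7, 6, 1, 0, 8]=(0 4 2 5 7 1 3 9 8)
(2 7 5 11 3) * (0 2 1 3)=(0 2 7 5 11)(1 3)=[2, 3, 7, 1, 4, 11, 6, 5, 8, 9, 10, 0]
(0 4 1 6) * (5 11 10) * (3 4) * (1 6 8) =(0 3 4 6)(1 8)(5 11 10) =[3, 8, 2, 4, 6, 11, 0, 7, 1, 9, 5, 10]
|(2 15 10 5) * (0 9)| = 4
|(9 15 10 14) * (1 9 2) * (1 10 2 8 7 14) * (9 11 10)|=3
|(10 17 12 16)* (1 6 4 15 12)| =|(1 6 4 15 12 16 10 17)| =8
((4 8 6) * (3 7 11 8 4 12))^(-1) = ((3 7 11 8 6 12))^(-1) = (3 12 6 8 11 7)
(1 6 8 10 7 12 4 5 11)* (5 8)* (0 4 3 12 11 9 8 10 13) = [4, 6, 2, 12, 10, 9, 5, 11, 13, 8, 7, 1, 3, 0] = (0 4 10 7 11 1 6 5 9 8 13)(3 12)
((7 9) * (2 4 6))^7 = ((2 4 6)(7 9))^7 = (2 4 6)(7 9)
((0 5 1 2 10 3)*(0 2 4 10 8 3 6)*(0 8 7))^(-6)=((0 5 1 4 10 6 8 3 2 7))^(-6)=(0 10 2 1 8)(3 5 6 7 4)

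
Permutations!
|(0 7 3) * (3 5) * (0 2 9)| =6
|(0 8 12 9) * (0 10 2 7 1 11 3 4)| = |(0 8 12 9 10 2 7 1 11 3 4)| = 11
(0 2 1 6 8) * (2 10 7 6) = (0 10 7 6 8)(1 2) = [10, 2, 1, 3, 4, 5, 8, 6, 0, 9, 7]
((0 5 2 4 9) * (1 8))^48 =((0 5 2 4 9)(1 8))^48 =(0 4 5 9 2)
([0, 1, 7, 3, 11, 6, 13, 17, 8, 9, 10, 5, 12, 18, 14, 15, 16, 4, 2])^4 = [0, 1, 11, 3, 13, 2, 7, 5, 8, 9, 10, 18, 12, 17, 14, 15, 16, 6, 4]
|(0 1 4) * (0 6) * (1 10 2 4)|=5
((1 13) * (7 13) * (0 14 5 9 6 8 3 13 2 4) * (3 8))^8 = (0 7 3 5 4 1 6 14 2 13 9)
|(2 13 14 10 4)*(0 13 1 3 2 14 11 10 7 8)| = |(0 13 11 10 4 14 7 8)(1 3 2)| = 24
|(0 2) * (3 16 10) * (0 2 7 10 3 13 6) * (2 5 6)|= 14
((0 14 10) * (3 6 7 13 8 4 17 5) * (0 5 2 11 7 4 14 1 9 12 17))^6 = (0 11 5 9 13 6 17 14)(1 7 3 12 8 4 2 10)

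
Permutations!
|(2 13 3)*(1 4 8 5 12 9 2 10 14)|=11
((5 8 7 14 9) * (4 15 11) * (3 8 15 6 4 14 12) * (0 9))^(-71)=((0 9 5 15 11 14)(3 8 7 12)(4 6))^(-71)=(0 9 5 15 11 14)(3 8 7 12)(4 6)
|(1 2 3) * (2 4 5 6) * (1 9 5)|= |(1 4)(2 3 9 5 6)|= 10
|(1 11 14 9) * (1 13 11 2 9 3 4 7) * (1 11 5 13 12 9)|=|(1 2)(3 4 7 11 14)(5 13)(9 12)|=10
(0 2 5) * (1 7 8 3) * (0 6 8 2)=[0, 7, 5, 1, 4, 6, 8, 2, 3]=(1 7 2 5 6 8 3)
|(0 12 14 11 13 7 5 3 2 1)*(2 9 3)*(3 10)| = 9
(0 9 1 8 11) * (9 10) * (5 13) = (0 10 9 1 8 11)(5 13) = [10, 8, 2, 3, 4, 13, 6, 7, 11, 1, 9, 0, 12, 5]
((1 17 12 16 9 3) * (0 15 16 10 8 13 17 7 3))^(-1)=(0 9 16 15)(1 3 7)(8 10 12 17 13)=((0 15 16 9)(1 7 3)(8 13 17 12 10))^(-1)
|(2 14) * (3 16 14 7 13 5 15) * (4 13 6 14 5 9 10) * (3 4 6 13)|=|(2 7 13 9 10 6 14)(3 16 5 15 4)|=35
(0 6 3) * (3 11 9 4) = (0 6 11 9 4 3) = [6, 1, 2, 0, 3, 5, 11, 7, 8, 4, 10, 9]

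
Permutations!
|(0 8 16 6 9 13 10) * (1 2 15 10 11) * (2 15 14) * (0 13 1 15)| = 12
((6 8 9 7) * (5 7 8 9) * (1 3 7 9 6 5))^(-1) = ((1 3 7 5 9 8))^(-1) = (1 8 9 5 7 3)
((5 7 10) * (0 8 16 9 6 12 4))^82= ((0 8 16 9 6 12 4)(5 7 10))^82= (0 12 9 8 4 6 16)(5 7 10)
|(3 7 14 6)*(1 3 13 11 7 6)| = 7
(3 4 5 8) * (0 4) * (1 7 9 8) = (0 4 5 1 7 9 8 3) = [4, 7, 2, 0, 5, 1, 6, 9, 3, 8]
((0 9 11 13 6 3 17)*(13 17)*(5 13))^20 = ((0 9 11 17)(3 5 13 6))^20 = (17)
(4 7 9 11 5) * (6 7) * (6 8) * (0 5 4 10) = [5, 1, 2, 3, 8, 10, 7, 9, 6, 11, 0, 4] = (0 5 10)(4 8 6 7 9 11)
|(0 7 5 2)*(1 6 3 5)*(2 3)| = |(0 7 1 6 2)(3 5)| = 10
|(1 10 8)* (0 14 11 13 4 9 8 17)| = 10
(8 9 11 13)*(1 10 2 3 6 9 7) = (1 10 2 3 6 9 11 13 8 7) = [0, 10, 3, 6, 4, 5, 9, 1, 7, 11, 2, 13, 12, 8]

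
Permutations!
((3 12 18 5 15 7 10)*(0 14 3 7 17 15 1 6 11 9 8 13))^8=(0 11 18)(1 3 8)(5 14 9)(6 12 13)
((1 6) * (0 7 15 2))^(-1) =(0 2 15 7)(1 6)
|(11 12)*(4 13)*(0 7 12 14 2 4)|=8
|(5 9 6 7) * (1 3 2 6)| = |(1 3 2 6 7 5 9)| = 7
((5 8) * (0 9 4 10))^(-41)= (0 10 4 9)(5 8)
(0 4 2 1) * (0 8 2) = [4, 8, 1, 3, 0, 5, 6, 7, 2] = (0 4)(1 8 2)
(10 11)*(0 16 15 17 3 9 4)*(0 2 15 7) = [16, 1, 15, 9, 2, 5, 6, 0, 8, 4, 11, 10, 12, 13, 14, 17, 7, 3] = (0 16 7)(2 15 17 3 9 4)(10 11)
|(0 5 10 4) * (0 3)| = 5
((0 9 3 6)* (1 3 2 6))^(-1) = (0 6 2 9)(1 3)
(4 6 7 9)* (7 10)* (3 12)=(3 12)(4 6 10 7 9)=[0, 1, 2, 12, 6, 5, 10, 9, 8, 4, 7, 11, 3]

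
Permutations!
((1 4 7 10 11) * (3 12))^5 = (3 12)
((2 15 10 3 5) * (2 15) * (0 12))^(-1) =((0 12)(3 5 15 10))^(-1) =(0 12)(3 10 15 5)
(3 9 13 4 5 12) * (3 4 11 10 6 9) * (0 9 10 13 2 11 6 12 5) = (0 9 2 11 13 6 10 12 4) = [9, 1, 11, 3, 0, 5, 10, 7, 8, 2, 12, 13, 4, 6]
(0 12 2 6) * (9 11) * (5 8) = (0 12 2 6)(5 8)(9 11) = [12, 1, 6, 3, 4, 8, 0, 7, 5, 11, 10, 9, 2]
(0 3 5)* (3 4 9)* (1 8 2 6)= (0 4 9 3 5)(1 8 2 6)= [4, 8, 6, 5, 9, 0, 1, 7, 2, 3]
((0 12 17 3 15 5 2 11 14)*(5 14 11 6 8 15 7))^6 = ((0 12 17 3 7 5 2 6 8 15 14))^6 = (0 2 12 6 17 8 3 15 7 14 5)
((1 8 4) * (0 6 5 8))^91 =((0 6 5 8 4 1))^91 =(0 6 5 8 4 1)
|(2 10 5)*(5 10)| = 2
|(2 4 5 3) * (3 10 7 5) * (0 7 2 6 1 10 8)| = 12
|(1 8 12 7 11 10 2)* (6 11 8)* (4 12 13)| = 5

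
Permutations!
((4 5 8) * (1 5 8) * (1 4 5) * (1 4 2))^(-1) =((1 4 8 5 2))^(-1) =(1 2 5 8 4)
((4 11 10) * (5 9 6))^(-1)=(4 10 11)(5 6 9)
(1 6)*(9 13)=[0, 6, 2, 3, 4, 5, 1, 7, 8, 13, 10, 11, 12, 9]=(1 6)(9 13)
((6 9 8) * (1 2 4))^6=(9)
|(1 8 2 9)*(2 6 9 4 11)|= |(1 8 6 9)(2 4 11)|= 12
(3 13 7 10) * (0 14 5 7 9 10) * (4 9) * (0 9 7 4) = [14, 1, 2, 13, 7, 4, 6, 9, 8, 10, 3, 11, 12, 0, 5] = (0 14 5 4 7 9 10 3 13)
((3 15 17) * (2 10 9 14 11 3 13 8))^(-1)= ((2 10 9 14 11 3 15 17 13 8))^(-1)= (2 8 13 17 15 3 11 14 9 10)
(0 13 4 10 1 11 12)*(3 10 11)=[13, 3, 2, 10, 11, 5, 6, 7, 8, 9, 1, 12, 0, 4]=(0 13 4 11 12)(1 3 10)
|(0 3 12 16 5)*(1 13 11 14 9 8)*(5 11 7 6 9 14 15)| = 42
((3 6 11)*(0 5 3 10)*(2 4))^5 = (0 10 11 6 3 5)(2 4)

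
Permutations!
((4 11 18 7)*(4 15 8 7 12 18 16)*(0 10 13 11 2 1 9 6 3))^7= ((0 10 13 11 16 4 2 1 9 6 3)(7 15 8)(12 18))^7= (0 1 11 3 2 13 6 4 10 9 16)(7 15 8)(12 18)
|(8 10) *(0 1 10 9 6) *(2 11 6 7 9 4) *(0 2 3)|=|(0 1 10 8 4 3)(2 11 6)(7 9)|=6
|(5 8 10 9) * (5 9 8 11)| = 2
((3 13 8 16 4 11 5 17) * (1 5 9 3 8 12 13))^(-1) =((1 5 17 8 16 4 11 9 3)(12 13))^(-1) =(1 3 9 11 4 16 8 17 5)(12 13)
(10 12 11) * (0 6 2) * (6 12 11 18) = (0 12 18 6 2)(10 11) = [12, 1, 0, 3, 4, 5, 2, 7, 8, 9, 11, 10, 18, 13, 14, 15, 16, 17, 6]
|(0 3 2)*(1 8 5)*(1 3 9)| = |(0 9 1 8 5 3 2)| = 7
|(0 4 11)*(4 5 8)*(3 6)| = 10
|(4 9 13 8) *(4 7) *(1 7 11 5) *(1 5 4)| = 10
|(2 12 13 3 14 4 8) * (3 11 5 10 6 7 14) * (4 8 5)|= |(2 12 13 11 4 5 10 6 7 14 8)|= 11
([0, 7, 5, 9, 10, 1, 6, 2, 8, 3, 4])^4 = (10)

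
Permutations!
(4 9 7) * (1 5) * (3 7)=(1 5)(3 7 4 9)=[0, 5, 2, 7, 9, 1, 6, 4, 8, 3]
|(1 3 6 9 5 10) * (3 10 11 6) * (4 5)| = 10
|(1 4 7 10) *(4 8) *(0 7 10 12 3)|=4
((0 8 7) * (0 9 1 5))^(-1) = ((0 8 7 9 1 5))^(-1) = (0 5 1 9 7 8)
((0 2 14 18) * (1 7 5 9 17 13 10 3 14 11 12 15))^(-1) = (0 18 14 3 10 13 17 9 5 7 1 15 12 11 2)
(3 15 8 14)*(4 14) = (3 15 8 4 14) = [0, 1, 2, 15, 14, 5, 6, 7, 4, 9, 10, 11, 12, 13, 3, 8]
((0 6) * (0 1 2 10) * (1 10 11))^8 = (0 10 6)(1 11 2)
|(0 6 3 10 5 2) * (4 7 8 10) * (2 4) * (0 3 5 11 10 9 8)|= |(0 6 5 4 7)(2 3)(8 9)(10 11)|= 10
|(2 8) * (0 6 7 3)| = |(0 6 7 3)(2 8)| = 4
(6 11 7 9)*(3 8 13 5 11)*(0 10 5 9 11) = (0 10 5)(3 8 13 9 6)(7 11) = [10, 1, 2, 8, 4, 0, 3, 11, 13, 6, 5, 7, 12, 9]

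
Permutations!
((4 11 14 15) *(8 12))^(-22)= ((4 11 14 15)(8 12))^(-22)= (4 14)(11 15)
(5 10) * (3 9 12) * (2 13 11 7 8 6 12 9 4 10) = (2 13 11 7 8 6 12 3 4 10 5) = [0, 1, 13, 4, 10, 2, 12, 8, 6, 9, 5, 7, 3, 11]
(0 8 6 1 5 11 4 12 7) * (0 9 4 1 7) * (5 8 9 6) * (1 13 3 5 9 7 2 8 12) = (0 7 6 2 8 9 4 1 12)(3 5 11 13) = [7, 12, 8, 5, 1, 11, 2, 6, 9, 4, 10, 13, 0, 3]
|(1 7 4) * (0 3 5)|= 3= |(0 3 5)(1 7 4)|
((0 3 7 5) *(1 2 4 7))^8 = ((0 3 1 2 4 7 5))^8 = (0 3 1 2 4 7 5)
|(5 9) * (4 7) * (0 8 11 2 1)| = |(0 8 11 2 1)(4 7)(5 9)| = 10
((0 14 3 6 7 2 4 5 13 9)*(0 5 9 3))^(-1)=((0 14)(2 4 9 5 13 3 6 7))^(-1)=(0 14)(2 7 6 3 13 5 9 4)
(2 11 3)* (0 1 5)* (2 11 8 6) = (0 1 5)(2 8 6)(3 11) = [1, 5, 8, 11, 4, 0, 2, 7, 6, 9, 10, 3]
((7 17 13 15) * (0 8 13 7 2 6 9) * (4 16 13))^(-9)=((0 8 4 16 13 15 2 6 9)(7 17))^(-9)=(7 17)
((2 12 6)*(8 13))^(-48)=(13)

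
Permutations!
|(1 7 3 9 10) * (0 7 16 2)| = |(0 7 3 9 10 1 16 2)| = 8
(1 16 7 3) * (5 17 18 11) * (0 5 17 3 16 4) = (0 5 3 1 4)(7 16)(11 17 18) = [5, 4, 2, 1, 0, 3, 6, 16, 8, 9, 10, 17, 12, 13, 14, 15, 7, 18, 11]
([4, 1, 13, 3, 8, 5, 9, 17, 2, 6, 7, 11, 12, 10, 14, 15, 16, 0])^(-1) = [17, 1, 8, 3, 0, 5, 9, 10, 4, 6, 13, 11, 12, 2, 14, 15, 16, 7]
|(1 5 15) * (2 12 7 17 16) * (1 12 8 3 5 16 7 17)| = 10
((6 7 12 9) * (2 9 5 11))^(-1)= (2 11 5 12 7 6 9)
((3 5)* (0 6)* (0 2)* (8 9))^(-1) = (0 2 6)(3 5)(8 9)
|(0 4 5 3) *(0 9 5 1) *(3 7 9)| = |(0 4 1)(5 7 9)| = 3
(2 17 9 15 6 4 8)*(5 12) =(2 17 9 15 6 4 8)(5 12) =[0, 1, 17, 3, 8, 12, 4, 7, 2, 15, 10, 11, 5, 13, 14, 6, 16, 9]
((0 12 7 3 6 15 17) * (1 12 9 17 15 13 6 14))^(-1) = (0 17 9)(1 14 3 7 12)(6 13)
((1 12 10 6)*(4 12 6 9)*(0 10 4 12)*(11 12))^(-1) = (0 4 12 11 9 10)(1 6)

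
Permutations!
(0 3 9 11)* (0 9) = (0 3)(9 11) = [3, 1, 2, 0, 4, 5, 6, 7, 8, 11, 10, 9]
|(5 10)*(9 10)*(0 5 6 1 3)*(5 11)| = 8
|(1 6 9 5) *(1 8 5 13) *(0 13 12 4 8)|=|(0 13 1 6 9 12 4 8 5)|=9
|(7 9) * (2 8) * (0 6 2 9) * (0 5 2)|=10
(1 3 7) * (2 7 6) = [0, 3, 7, 6, 4, 5, 2, 1] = (1 3 6 2 7)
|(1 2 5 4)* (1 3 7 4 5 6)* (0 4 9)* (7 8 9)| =|(0 4 3 8 9)(1 2 6)| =15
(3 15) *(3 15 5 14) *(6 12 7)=(15)(3 5 14)(6 12 7)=[0, 1, 2, 5, 4, 14, 12, 6, 8, 9, 10, 11, 7, 13, 3, 15]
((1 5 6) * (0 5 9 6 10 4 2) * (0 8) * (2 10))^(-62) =((0 5 2 8)(1 9 6)(4 10))^(-62) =(10)(0 2)(1 9 6)(5 8)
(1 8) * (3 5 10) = (1 8)(3 5 10) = [0, 8, 2, 5, 4, 10, 6, 7, 1, 9, 3]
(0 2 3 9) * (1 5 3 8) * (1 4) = (0 2 8 4 1 5 3 9) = [2, 5, 8, 9, 1, 3, 6, 7, 4, 0]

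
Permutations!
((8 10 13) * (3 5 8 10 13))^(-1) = (3 10 13 8 5)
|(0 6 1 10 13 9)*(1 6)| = 5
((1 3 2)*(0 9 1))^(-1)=((0 9 1 3 2))^(-1)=(0 2 3 1 9)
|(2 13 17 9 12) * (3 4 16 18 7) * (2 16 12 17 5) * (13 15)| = 12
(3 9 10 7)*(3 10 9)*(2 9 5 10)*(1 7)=(1 7 2 9 5 10)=[0, 7, 9, 3, 4, 10, 6, 2, 8, 5, 1]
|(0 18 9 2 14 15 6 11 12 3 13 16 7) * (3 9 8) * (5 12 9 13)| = |(0 18 8 3 5 12 13 16 7)(2 14 15 6 11 9)| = 18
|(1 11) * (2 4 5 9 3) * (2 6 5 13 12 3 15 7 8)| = |(1 11)(2 4 13 12 3 6 5 9 15 7 8)| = 22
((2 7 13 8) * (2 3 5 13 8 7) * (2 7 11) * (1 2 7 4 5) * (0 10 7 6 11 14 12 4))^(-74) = ((0 10 7 8 3 1 2)(4 5 13 14 12)(6 11))^(-74) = (0 8 2 7 1 10 3)(4 5 13 14 12)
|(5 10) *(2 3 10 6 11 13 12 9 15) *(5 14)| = 11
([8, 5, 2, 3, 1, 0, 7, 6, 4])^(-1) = (0 5 1 4 8)(6 7)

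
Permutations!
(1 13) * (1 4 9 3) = (1 13 4 9 3) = [0, 13, 2, 1, 9, 5, 6, 7, 8, 3, 10, 11, 12, 4]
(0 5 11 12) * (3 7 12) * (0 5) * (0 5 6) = [5, 1, 2, 7, 4, 11, 0, 12, 8, 9, 10, 3, 6] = (0 5 11 3 7 12 6)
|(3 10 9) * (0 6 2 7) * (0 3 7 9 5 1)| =9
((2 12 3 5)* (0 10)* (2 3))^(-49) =((0 10)(2 12)(3 5))^(-49) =(0 10)(2 12)(3 5)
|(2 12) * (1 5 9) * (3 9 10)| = 10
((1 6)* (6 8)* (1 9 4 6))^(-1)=((1 8)(4 6 9))^(-1)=(1 8)(4 9 6)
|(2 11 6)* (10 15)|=6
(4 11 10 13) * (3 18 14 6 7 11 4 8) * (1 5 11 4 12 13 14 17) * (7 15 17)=(1 5 11 10 14 6 15 17)(3 18 7 4 12 13 8)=[0, 5, 2, 18, 12, 11, 15, 4, 3, 9, 14, 10, 13, 8, 6, 17, 16, 1, 7]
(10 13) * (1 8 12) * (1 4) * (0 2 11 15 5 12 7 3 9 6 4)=(0 2 11 15 5 12)(1 8 7 3 9 6 4)(10 13)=[2, 8, 11, 9, 1, 12, 4, 3, 7, 6, 13, 15, 0, 10, 14, 5]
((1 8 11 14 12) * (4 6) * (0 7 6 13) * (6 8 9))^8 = ((0 7 8 11 14 12 1 9 6 4 13))^8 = (0 6 12 8 13 9 14 7 4 1 11)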